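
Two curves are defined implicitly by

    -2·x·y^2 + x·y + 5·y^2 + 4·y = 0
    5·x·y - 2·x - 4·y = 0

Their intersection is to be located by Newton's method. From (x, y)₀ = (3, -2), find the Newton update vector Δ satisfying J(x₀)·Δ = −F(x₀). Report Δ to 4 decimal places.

(-5.0000, -2.9091)

At (3, -2): F = (-18.0000, -28.0000).
Jacobian J = [[-2·y^2 + y, -4·x·y + x + 10·y + 4], [5·y - 2, 5·x - 4]].
At the point, J = [[-10.0000, 11.0000], [-12.0000, 11.0000]] (det J = 22.0000).
Solving J·Δ = −F gives Δ = (-5.0000, -2.9091).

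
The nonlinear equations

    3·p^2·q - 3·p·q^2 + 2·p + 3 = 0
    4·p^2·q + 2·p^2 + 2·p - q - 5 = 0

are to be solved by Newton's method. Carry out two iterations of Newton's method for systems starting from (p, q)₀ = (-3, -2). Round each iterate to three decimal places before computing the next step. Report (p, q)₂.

At (-3, -2): F = (-21.000, -63.000).
Jacobian J = [[6·p·q - 3·q^2 + 2, 3·p^2 - 6·p·q], [8·p·q + 4·p + 2, 4·p^2 - 1]].
At the point, J = [[26.000, -9.000], [38.000, 35.000]] (det J = 1252.000).
Solving J·Δ = −F gives Δ = (1.040, 0.671).
Then the next iterate is (p, q)₁ = (-1.960, -1.329).
Round to (-1.960, -1.329) and repeat: F = (-5.85096, -20.32975), J = [[12.33032, -4.10424], [14.99872, 14.36640]].
Δ = (0.702, 0.683), so (p, q)₂ = (-1.258, -0.646).

(-1.258, -0.646)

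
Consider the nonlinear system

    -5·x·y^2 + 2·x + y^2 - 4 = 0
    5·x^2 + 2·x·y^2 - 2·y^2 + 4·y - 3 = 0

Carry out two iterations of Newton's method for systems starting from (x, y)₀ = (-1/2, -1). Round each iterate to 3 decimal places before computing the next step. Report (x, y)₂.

(-1.529, -0.908)

At (-1/2, -1): F = (-1.500, -8.750).
Jacobian J = [[-5·y^2 + 2, -10·x·y + 2·y], [10·x + 2·y^2, 4·x·y - 4·y + 4]].
At the point, J = [[-3.000, -7.000], [-3.000, 10.000]] (det J = -51.000).
Solving J·Δ = −F gives Δ = (-1.495, 0.426).
Then the next iterate is (x, y)₁ = (-1.995, -0.574).
Round to (-1.995, -0.574) and repeat: F = (-4.37400, 12.63056), J = [[0.35262, -12.59930], [-19.29105, 10.87652]].
Δ = (0.466, -0.334), so (x, y)₂ = (-1.529, -0.908).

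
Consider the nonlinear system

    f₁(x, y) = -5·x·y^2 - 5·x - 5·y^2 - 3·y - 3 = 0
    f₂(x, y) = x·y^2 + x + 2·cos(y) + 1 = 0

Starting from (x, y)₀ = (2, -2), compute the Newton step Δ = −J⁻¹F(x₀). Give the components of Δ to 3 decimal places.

(-1.268, 0.619)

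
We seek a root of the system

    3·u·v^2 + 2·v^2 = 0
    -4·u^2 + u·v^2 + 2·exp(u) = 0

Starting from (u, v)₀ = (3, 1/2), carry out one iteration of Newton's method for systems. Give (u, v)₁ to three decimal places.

(2.743, 0.268)

At (3, 1/2): F = (2.750, 4.92107).
Jacobian J = [[3·v^2, 6·u·v + 4·v], [-8·u + v^2 + 2·exp(u), 2·u·v]].
At the point, J = [[0.750, 11.000], [16.42107, 3.000]] (det J = -178.38181).
Solving J·Δ = −F gives Δ = (-0.257, -0.232).
Then the next iterate is (u, v)₁ = (2.743, 0.268).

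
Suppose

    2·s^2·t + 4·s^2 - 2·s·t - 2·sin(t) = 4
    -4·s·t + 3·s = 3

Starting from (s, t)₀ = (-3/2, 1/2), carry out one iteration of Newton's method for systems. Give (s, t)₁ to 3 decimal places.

At (-3/2, 1/2): F = (7.79115, -4.500).
Jacobian J = [[4·s·t + 8·s - 2·t, 2·s^2 - 2·s - 2·cos(t)], [-4·t + 3, -4·s]].
At the point, J = [[-16.000, 5.74483], [1.000, 6.000]] (det J = -101.74483).
Solving J·Δ = −F gives Δ = (0.714, 0.631).
Then the next iterate is (s, t)₁ = (-0.786, 1.131).

(-0.786, 1.131)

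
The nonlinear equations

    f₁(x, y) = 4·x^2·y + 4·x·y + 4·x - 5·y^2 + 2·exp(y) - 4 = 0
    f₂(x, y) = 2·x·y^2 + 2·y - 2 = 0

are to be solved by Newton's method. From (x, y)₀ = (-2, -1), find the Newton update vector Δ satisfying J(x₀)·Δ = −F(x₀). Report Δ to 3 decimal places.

(0.757, 0.649)

At (-2, -1): F = (-24.26424, -8.000).
Jacobian J = [[8·x·y + 4·y + 4, 4·x^2 + 4·x - 10·y + 2·exp(y)], [2·y^2, 4·x·y + 2]].
At the point, J = [[16.000, 18.73576], [2.000, 10.000]] (det J = 122.52848).
Solving J·Δ = −F gives Δ = (0.757, 0.649).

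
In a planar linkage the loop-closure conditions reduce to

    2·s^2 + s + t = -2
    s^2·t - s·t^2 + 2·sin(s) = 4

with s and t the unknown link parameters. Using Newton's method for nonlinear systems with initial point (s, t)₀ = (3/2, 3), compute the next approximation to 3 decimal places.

(0.118, 1.674)

At (3/2, 3): F = (11.000, -8.75501).
Jacobian J = [[4·s + 1, 1], [2·s·t - t^2 + 2·cos(s), s^2 - 2·s·t]].
At the point, J = [[7.000, 1.000], [0.14147, -6.750]] (det J = -47.39147).
Solving J·Δ = −F gives Δ = (-1.382, -1.326).
Then the next iterate is (s, t)₁ = (0.118, 1.674).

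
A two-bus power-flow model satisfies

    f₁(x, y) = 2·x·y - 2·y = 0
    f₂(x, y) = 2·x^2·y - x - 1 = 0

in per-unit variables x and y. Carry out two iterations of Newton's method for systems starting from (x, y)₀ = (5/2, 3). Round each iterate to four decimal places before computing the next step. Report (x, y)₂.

At (5/2, 3): F = (9.0000, 34.0000).
Jacobian J = [[2·y, 2·x - 2], [4·x·y - 1, 2·x^2]].
At the point, J = [[6.0000, 3.0000], [29.0000, 12.5000]] (det J = -12.0000).
Solving J·Δ = −F gives Δ = (0.8750, -4.7500).
Then the next iterate is (x, y)₁ = (3.3750, -1.7500).
Round to (3.3750, -1.7500) and repeat: F = (-8.3125, -44.242188), J = [[-3.5000, 4.7500], [-24.6250, 22.781250]].
Δ = (-0.5581, 1.3388), so (x, y)₂ = (2.8169, -0.4112).

(2.8169, -0.4112)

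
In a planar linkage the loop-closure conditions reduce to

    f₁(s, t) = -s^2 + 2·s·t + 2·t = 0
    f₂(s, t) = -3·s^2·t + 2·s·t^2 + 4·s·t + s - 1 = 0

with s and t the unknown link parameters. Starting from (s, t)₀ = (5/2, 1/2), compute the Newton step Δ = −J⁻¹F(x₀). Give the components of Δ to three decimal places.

(-0.504, 0.105)

At (5/2, 1/2): F = (-2.750, -1.625).
Jacobian J = [[-2·s + 2·t, 2·s + 2], [-6·s·t + 2·t^2 + 4·t + 1, -3·s^2 + 4·s·t + 4·s]].
At the point, J = [[-4.000, 7.000], [-4.000, -3.750]] (det J = 43.000).
Solving J·Δ = −F gives Δ = (-0.504, 0.105).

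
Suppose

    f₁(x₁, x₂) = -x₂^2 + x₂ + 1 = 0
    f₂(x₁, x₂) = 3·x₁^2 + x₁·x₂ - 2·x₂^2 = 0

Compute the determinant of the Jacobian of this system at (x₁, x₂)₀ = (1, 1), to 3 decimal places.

7.000

J = [[0, -2·x₂ + 1], [6·x₁ + x₂, x₁ - 4·x₂]].
At the point, J = [[0.000, -1.000], [7.000, -3.000]].
det J = 7.000.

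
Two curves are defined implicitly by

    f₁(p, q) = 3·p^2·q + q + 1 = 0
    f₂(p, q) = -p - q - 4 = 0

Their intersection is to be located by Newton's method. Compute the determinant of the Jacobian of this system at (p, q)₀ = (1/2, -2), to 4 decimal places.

J = [[6·p·q, 3·p^2 + 1], [-1, -1]].
At the point, J = [[-6.0000, 1.7500], [-1.0000, -1.0000]].
det J = 7.7500.

7.7500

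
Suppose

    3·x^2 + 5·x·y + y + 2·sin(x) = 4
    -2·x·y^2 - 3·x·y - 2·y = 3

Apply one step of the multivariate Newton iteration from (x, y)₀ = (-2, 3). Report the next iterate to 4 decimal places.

(-2.9760, 0.4518)

At (-2, 3): F = (-20.818595, 45.0000).
Jacobian J = [[6·x + 5·y + 2·cos(x), 5·x + 1], [-2·y^2 - 3·y, -4·x·y - 3·x - 2]].
At the point, J = [[2.167706, -9.0000], [-27.0000, 28.0000]] (det J = -182.304223).
Solving J·Δ = −F gives Δ = (-0.9760, -2.5482).
Then the next iterate is (x, y)₁ = (-2.9760, 0.4518).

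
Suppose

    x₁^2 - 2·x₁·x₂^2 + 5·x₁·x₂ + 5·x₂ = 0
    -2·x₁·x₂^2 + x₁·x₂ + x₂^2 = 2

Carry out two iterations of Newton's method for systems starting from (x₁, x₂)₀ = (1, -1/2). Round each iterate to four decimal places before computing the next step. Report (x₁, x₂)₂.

(-0.4176, -0.7566)

At (1, -1/2): F = (-4.5000, -2.7500).
Jacobian J = [[2·x₁ - 2·x₂^2 + 5·x₂, -4·x₁·x₂ + 5·x₁ + 5], [-2·x₂^2 + x₂, -4·x₁·x₂ + x₁ + 2·x₂]].
At the point, J = [[-1.0000, 12.0000], [-1.0000, 2.0000]] (det J = 10.0000).
Solving J·Δ = −F gives Δ = (-2.4000, 0.1750).
Then the next iterate is (x₁, x₂)₁ = (-1.4000, -0.3250).
Round to (-1.4000, -0.3250) and repeat: F = (2.905750, -1.143625), J = [[-4.636250, -3.8200], [-0.536250, -3.8700]].
Δ = (0.9824, -0.4316), so (x₁, x₂)₂ = (-0.4176, -0.7566).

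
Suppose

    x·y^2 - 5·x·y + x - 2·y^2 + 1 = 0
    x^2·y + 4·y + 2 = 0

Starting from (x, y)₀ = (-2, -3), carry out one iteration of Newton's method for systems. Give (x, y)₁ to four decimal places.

At (-2, -3): F = (-67.0000, -22.0000).
Jacobian J = [[y^2 - 5·y + 1, 2·x·y - 5·x - 4·y], [2·x·y, x^2 + 4]].
At the point, J = [[25.0000, 34.0000], [12.0000, 8.0000]] (det J = -208.0000).
Solving J·Δ = −F gives Δ = (1.0192, 1.2212).
Then the next iterate is (x, y)₁ = (-0.9808, -1.7788).

(-0.9808, -1.7788)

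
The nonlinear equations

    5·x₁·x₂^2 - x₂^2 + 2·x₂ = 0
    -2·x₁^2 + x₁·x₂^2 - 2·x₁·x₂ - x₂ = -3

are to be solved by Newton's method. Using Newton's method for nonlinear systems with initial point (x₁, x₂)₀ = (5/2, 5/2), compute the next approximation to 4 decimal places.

At (5/2, 5/2): F = (76.8750, -8.8750).
Jacobian J = [[5·x₂^2, 10·x₁·x₂ - 2·x₂ + 2], [-4·x₁ + x₂^2 - 2·x₂, 2·x₁·x₂ - 2·x₁ - 1]].
At the point, J = [[31.2500, 59.5000], [-8.7500, 6.5000]] (det J = 723.7500).
Solving J·Δ = −F gives Δ = (-1.4200, -0.5462).
Then the next iterate is (x₁, x₂)₁ = (1.0800, 1.9538).

(1.0800, 1.9538)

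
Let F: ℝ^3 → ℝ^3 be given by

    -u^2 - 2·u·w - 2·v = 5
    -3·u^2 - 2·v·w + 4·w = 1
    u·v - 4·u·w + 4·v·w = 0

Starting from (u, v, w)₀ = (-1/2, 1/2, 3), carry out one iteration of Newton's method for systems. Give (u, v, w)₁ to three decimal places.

(-1.444, -0.358, -0.187)

At (-1/2, 1/2, 3): F = (-3.250, 7.250, 11.750).
Jacobian J = [[-2·u - 2·w, -2, -2·u], [-6·u, -2·w, -2·v + 4], [v - 4·w, u + 4·w, -4·u + 4·v]].
At the point, J = [[-5.000, -2.000, 1.000], [3.000, -6.000, 3.000], [-11.500, 11.500, 4.000]] (det J = 351.000).
Solving J·Δ = −F gives Δ = (-0.944, -0.858, -3.187).
Then the next iterate is (u, v, w)₁ = (-1.444, -0.358, -0.187).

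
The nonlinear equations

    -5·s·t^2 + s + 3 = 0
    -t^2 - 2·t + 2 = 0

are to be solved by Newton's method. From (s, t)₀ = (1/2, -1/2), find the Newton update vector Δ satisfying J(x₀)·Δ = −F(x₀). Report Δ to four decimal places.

At (1/2, -1/2): F = (2.8750, 2.7500).
Jacobian J = [[-5·t^2 + 1, -10·s·t], [0, -2·t - 2]].
At the point, J = [[-0.2500, 2.5000], [0.0000, -1.0000]] (det J = 0.2500).
Solving J·Δ = −F gives Δ = (39.0000, 2.7500).

(39.0000, 2.7500)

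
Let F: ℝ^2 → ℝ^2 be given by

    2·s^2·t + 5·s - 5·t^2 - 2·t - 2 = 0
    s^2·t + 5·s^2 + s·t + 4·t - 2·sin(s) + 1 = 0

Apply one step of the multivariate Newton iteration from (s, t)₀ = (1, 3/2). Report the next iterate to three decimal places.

(0.438, 0.538)

At (1, 3/2): F = (-8.250, 13.31706).
Jacobian J = [[4·s·t + 5, 2·s^2 - 10·t - 2], [2·s·t + 10·s + t - 2·cos(s), s^2 + s + 4]].
At the point, J = [[11.000, -15.000], [13.41940, 6.000]] (det J = 267.29093).
Solving J·Δ = −F gives Δ = (-0.562, -0.962).
Then the next iterate is (s, t)₁ = (0.438, 0.538).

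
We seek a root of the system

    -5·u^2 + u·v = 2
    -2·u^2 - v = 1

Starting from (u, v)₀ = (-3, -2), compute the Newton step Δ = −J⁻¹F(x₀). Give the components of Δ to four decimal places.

At (-3, -2): F = (-41.0000, -17.0000).
Jacobian J = [[-10·u + v, u], [-4·u, -1]].
At the point, J = [[28.0000, -3.0000], [12.0000, -1.0000]] (det J = 8.0000).
Solving J·Δ = −F gives Δ = (1.2500, -2.0000).

(1.2500, -2.0000)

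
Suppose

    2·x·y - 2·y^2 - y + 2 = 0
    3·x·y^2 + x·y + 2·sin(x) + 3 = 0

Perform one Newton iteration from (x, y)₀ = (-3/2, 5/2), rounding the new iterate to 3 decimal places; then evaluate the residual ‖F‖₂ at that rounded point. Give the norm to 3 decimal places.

6.566

At (-3/2, 5/2): F = (-20.500, -30.86999).
Jacobian J = [[2·y, 2·x - 4·y - 1], [3·y^2 + y + 2·cos(x), 6·x·y + x]].
At the point, J = [[5.000, -14.000], [21.39147, -24.000]] (det J = 179.48064).
Solving J·Δ = −F gives Δ = (-0.333, -1.583).
Then the next iterate is (x, y)₁ = (-1.833, 0.917).
Re-evaluating at (-1.833, 0.917): F = (-3.96050, -5.23655), so ‖F‖₂ = 6.566.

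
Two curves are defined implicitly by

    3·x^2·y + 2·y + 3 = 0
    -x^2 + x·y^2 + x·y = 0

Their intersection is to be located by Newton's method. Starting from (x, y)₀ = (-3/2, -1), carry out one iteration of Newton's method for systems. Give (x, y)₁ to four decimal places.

At (-3/2, -1): F = (-5.7500, -2.2500).
Jacobian J = [[6·x·y, 3·x^2 + 2], [-2·x + y^2 + y, 2·x·y + x]].
At the point, J = [[9.0000, 8.7500], [3.0000, 1.5000]] (det J = -12.7500).
Solving J·Δ = −F gives Δ = (0.8676, -0.2353).
Then the next iterate is (x, y)₁ = (-0.6324, -1.2353).

(-0.6324, -1.2353)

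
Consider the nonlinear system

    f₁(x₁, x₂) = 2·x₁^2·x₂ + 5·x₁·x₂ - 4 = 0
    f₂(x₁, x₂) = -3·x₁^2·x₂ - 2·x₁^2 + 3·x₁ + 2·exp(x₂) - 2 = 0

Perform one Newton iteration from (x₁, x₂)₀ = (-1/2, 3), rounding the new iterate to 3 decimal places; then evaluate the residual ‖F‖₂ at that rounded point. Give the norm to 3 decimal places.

10.683

At (-1/2, 3): F = (-10.000, 33.92107).
Jacobian J = [[4·x₁·x₂ + 5·x₂, 2·x₁^2 + 5·x₁], [-6·x₁·x₂ - 4·x₁ + 3, -3·x₁^2 + 2·exp(x₂)]].
At the point, J = [[9.000, -2.000], [14.000, 39.42107]] (det J = 382.78966).
Solving J·Δ = −F gives Δ = (0.853, -1.163).
Then the next iterate is (x₁, x₂)₁ = (0.353, 1.837).
Re-evaluating at (0.353, 1.837): F = (-0.29988, 10.67842), so ‖F‖₂ = 10.683.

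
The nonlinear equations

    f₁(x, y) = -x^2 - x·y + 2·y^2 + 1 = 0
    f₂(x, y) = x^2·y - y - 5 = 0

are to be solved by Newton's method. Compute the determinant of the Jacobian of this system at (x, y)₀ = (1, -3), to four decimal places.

-78.0000

J = [[-2·x - y, -x + 4·y], [2·x·y, x^2 - 1]].
At the point, J = [[1.0000, -13.0000], [-6.0000, 0.0000]].
det J = -78.0000.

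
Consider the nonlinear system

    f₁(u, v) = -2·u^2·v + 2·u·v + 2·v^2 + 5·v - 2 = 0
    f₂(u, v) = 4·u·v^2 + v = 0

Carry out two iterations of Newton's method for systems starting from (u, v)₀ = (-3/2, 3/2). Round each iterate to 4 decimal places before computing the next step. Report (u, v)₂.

At (-3/2, 3/2): F = (-1.2500, -12.0000).
Jacobian J = [[-4·u·v + 2·v, -2·u^2 + 2·u + 4·v + 5], [4·v^2, 8·u·v + 1]].
At the point, J = [[12.0000, 3.5000], [9.0000, -17.0000]] (det J = -235.5000).
Solving J·Δ = −F gives Δ = (0.2686, -0.5637).
Then the next iterate is (u, v)₁ = (-1.2314, 0.9363).
Round to (-1.2314, 0.9363) and repeat: F = (-0.710614, -3.381765), J = [[6.484439, 3.249708], [3.506631, -8.223679]].
Δ = (0.2601, -0.3003), so (u, v)₂ = (-0.9713, 0.6360).

(-0.9713, 0.6360)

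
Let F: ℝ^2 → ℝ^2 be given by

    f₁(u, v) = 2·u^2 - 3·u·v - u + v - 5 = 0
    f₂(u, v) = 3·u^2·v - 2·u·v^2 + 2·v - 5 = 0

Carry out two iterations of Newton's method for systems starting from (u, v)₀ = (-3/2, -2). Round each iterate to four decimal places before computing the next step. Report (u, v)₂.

At (-3/2, -2): F = (-10.0000, -10.5000).
Jacobian J = [[4·u - 3·v - 1, -3·u + 1], [6·u·v - 2·v^2, 3·u^2 - 4·u·v + 2]].
At the point, J = [[-1.0000, 5.5000], [10.0000, -3.2500]] (det J = -51.7500).
Solving J·Δ = −F gives Δ = (1.7440, 2.1353).
Then the next iterate is (u, v)₁ = (0.2440, 0.1353).
Round to (0.2440, 0.1353) and repeat: F = (-5.088668, -4.714168), J = [[-0.4299, 0.2680], [0.161467, 2.046555]].
Δ = (-9.9133, 3.0856), so (u, v)₂ = (-9.6693, 3.2209).

(-9.6693, 3.2209)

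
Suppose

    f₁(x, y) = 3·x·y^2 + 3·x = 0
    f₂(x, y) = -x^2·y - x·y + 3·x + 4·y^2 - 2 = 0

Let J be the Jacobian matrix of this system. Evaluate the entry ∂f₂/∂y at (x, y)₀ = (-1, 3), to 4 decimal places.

∂f₂/∂y = -x^2 - x + 8·y.
At (-1, 3) this is 24.0000.

24.0000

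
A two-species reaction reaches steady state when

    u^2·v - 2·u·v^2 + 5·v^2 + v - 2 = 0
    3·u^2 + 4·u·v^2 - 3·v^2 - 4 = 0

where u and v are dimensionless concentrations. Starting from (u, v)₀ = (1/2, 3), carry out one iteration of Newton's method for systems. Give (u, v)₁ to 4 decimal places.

(0.5926, 1.5599)

At (1/2, 3): F = (37.7500, -12.2500).
Jacobian J = [[2·u·v - 2·v^2, u^2 - 4·u·v + 10·v + 1], [6·u + 4·v^2, 8·u·v - 6·v]].
At the point, J = [[-15.0000, 25.2500], [39.0000, -6.0000]] (det J = -894.7500).
Solving J·Δ = −F gives Δ = (0.0926, -1.4401).
Then the next iterate is (u, v)₁ = (0.5926, 1.5599).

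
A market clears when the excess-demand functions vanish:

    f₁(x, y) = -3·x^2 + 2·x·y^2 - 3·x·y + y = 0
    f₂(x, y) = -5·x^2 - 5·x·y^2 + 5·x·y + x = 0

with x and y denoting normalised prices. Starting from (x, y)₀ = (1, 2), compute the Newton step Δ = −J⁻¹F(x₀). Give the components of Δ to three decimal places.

(-0.397, -0.431)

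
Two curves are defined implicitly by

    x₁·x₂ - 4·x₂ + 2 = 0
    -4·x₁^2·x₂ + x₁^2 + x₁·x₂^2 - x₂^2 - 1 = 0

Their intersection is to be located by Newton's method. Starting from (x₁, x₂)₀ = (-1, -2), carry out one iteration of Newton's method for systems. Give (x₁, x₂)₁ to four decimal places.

(-0.3846, 0.1538)

At (-1, -2): F = (12.0000, 0.0000).
Jacobian J = [[x₂, x₁ - 4], [-8·x₁·x₂ + 2·x₁ + x₂^2, -4·x₁^2 + 2·x₁·x₂ - 2·x₂]].
At the point, J = [[-2.0000, -5.0000], [-14.0000, 4.0000]] (det J = -78.0000).
Solving J·Δ = −F gives Δ = (0.6154, 2.1538).
Then the next iterate is (x₁, x₂)₁ = (-0.3846, 0.1538).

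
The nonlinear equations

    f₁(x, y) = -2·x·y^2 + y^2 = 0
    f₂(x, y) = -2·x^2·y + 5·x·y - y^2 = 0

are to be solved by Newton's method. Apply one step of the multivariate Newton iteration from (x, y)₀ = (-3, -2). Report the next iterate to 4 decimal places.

At (-3, -2): F = (28.0000, 62.0000).
Jacobian J = [[-2·y^2, -4·x·y + 2·y], [-4·x·y + 5·y, -2·x^2 + 5·x - 2·y]].
At the point, J = [[-8.0000, -28.0000], [-34.0000, -29.0000]] (det J = -720.0000).
Solving J·Δ = −F gives Δ = (1.2833, 0.6333).
Then the next iterate is (x, y)₁ = (-1.7167, -1.3667).

(-1.7167, -1.3667)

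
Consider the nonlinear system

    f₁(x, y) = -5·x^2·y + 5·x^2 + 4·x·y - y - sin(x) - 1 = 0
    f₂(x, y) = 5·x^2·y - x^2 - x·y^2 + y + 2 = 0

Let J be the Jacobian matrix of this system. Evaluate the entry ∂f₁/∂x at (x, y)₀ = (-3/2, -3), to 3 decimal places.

-72.071

∂f₁/∂x = -10·x·y + 10·x + 4·y - cos(x).
At (-3/2, -3) this is -72.071.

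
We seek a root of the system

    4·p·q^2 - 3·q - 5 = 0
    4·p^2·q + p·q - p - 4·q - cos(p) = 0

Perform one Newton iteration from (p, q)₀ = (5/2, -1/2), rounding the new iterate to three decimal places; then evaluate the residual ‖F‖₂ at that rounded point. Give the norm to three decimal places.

1.705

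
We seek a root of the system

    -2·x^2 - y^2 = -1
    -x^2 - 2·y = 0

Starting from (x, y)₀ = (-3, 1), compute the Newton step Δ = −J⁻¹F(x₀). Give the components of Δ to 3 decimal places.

(1.167, -2.000)

At (-3, 1): F = (-18.000, -11.000).
Jacobian J = [[-4·x, -2·y], [-2·x, -2]].
At the point, J = [[12.000, -2.000], [6.000, -2.000]] (det J = -12.000).
Solving J·Δ = −F gives Δ = (1.167, -2.000).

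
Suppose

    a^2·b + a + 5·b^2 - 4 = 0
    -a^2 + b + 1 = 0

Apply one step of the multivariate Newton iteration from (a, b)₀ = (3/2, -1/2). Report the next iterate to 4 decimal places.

At (3/2, -1/2): F = (-2.3750, -1.7500).
Jacobian J = [[2·a·b + 1, a^2 + 10·b], [-2·a, 1]].
At the point, J = [[-0.5000, -2.7500], [-3.0000, 1.0000]] (det J = -8.7500).
Solving J·Δ = −F gives Δ = (-0.8214, -0.7143).
Then the next iterate is (a, b)₁ = (0.6786, -1.2143).

(0.6786, -1.2143)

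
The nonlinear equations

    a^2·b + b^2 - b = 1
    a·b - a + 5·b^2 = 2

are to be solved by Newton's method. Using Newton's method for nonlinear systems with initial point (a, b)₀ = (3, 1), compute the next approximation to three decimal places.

At (3, 1): F = (8.000, 3.000).
Jacobian J = [[2·a·b, a^2 + 2·b - 1], [b - 1, a + 10·b]].
At the point, J = [[6.000, 10.000], [0.000, 13.000]] (det J = 78.000).
Solving J·Δ = −F gives Δ = (-0.949, -0.231).
Then the next iterate is (a, b)₁ = (2.051, 0.769).

(2.051, 0.769)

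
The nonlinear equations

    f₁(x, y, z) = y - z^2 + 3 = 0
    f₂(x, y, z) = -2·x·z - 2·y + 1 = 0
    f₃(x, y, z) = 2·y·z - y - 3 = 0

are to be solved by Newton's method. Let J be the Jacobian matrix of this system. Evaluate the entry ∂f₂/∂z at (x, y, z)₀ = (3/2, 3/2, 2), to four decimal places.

-3.0000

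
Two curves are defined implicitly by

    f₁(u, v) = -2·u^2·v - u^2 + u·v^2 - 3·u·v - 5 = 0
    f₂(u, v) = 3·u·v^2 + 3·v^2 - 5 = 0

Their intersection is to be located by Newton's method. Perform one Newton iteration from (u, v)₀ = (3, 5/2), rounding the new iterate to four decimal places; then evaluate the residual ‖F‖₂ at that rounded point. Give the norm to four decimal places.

27.3495

At (3, 5/2): F = (-62.7500, 70.0000).
Jacobian J = [[-4·u·v - 2·u + v^2 - 3·v, -2·u^2 + 2·u·v - 3·u], [3·v^2, 6·u·v + 6·v]].
At the point, J = [[-37.2500, -12.0000], [18.7500, 60.0000]] (det J = -2010.0000).
Solving J·Δ = −F gives Δ = (-1.4552, -0.7119).
Then the next iterate is (u, v)₁ = (1.5448, 1.7881).
Re-evaluating at (1.5448, 1.7881): F = (-19.268255, 19.409479), so ‖F‖₂ = 27.3495.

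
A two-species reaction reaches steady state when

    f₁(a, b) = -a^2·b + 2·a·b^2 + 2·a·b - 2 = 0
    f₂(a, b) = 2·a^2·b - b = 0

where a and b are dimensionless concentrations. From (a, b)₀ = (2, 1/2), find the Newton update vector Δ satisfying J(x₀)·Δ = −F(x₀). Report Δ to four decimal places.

(-1.0769, 0.1154)

At (2, 1/2): F = (-1.0000, 3.5000).
Jacobian J = [[-2·a·b + 2·b^2 + 2·b, -a^2 + 4·a·b + 2·a], [4·a·b, 2·a^2 - 1]].
At the point, J = [[-0.5000, 4.0000], [4.0000, 7.0000]] (det J = -19.5000).
Solving J·Δ = −F gives Δ = (-1.0769, 0.1154).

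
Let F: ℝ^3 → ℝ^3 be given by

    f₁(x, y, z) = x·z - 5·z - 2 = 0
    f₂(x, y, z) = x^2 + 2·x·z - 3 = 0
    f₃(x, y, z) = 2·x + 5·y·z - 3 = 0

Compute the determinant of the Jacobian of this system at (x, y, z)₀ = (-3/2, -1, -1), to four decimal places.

J = [[z, 0, x - 5], [2·x + 2·z, 0, 2·x], [2, 5·z, 5·y]].
At the point, J = [[-1.0000, 0.0000, -6.5000], [-5.0000, 0.0000, -3.0000], [2.0000, -5.0000, -5.0000]].
det J = -147.5000.

-147.5000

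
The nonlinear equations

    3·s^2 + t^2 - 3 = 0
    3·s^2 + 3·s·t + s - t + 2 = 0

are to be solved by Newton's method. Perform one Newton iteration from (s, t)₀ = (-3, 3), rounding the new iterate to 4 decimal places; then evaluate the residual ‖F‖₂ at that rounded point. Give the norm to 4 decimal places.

7.5940

At (-3, 3): F = (33.0000, -4.0000).
Jacobian J = [[6·s, 2·t], [6·s + 3·t + 1, 3·s - 1]].
At the point, J = [[-18.0000, 6.0000], [-8.0000, -10.0000]] (det J = 228.0000).
Solving J·Δ = −F gives Δ = (1.3421, -1.4737).
Then the next iterate is (s, t)₁ = (-1.6579, 1.5263).
Re-evaluating at (-1.6579, 1.5263): F = (7.575489, -0.529661), so ‖F‖₂ = 7.5940.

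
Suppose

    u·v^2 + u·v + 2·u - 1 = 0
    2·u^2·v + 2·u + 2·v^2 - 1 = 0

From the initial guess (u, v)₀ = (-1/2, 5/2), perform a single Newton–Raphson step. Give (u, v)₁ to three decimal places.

At (-1/2, 5/2): F = (-6.375, 11.750).
Jacobian J = [[v^2 + v + 2, 2·u·v + u], [4·u·v + 2, 2·u^2 + 4·v]].
At the point, J = [[10.750, -3.000], [-3.000, 10.500]] (det J = 103.875).
Solving J·Δ = −F gives Δ = (0.305, -1.032).
Then the next iterate is (u, v)₁ = (-0.195, 1.468).

(-0.195, 1.468)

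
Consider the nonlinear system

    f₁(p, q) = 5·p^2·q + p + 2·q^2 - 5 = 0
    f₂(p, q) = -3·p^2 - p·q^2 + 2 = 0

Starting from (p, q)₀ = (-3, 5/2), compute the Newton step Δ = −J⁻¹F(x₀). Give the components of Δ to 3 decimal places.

(1.195, -0.519)

At (-3, 5/2): F = (117.000, -6.250).
Jacobian J = [[10·p·q + 1, 5·p^2 + 4·q], [-6·p - q^2, -2·p·q]].
At the point, J = [[-74.000, 55.000], [11.750, 15.000]] (det J = -1756.250).
Solving J·Δ = −F gives Δ = (1.195, -0.519).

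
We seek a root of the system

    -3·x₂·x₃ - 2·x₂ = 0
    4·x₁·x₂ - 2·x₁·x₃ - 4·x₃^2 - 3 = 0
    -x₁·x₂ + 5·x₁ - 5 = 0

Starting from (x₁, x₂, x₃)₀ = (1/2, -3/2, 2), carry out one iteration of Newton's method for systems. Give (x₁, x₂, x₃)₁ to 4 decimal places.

At (1/2, -3/2, 2): F = (12.0000, -24.0000, -1.7500).
Jacobian J = [[0, -3·x₃ - 2, -3·x₂], [4·x₂ - 2·x₃, 4·x₁, -2·x₁ - 8·x₃], [-x₂ + 5, -x₁, 0]].
At the point, J = [[0.0000, -8.0000, 4.5000], [-10.0000, 2.0000, -17.0000], [6.5000, -0.5000, 0.0000]] (det J = 848.0000).
Solving J·Δ = −F gives Δ = (0.3187, 0.6430, -1.5236).
Then the next iterate is (x₁, x₂, x₃)₁ = (0.8187, -0.8570, 0.4764).

(0.8187, -0.8570, 0.4764)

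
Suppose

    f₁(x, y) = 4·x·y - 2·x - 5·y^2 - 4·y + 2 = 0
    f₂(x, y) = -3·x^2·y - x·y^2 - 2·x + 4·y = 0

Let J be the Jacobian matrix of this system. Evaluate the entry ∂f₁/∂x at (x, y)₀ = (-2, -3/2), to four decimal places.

∂f₁/∂x = 4·y - 2.
At (-2, -3/2) this is -8.0000.

-8.0000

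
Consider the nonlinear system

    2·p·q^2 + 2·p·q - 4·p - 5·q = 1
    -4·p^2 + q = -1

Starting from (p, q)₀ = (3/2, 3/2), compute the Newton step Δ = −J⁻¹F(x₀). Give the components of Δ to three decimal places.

(-0.483, 0.706)

At (3/2, 3/2): F = (-3.250, -6.500).
Jacobian J = [[2·q^2 + 2·q - 4, 4·p·q + 2·p - 5], [-8·p, 1]].
At the point, J = [[3.500, 7.000], [-12.000, 1.000]] (det J = 87.500).
Solving J·Δ = −F gives Δ = (-0.483, 0.706).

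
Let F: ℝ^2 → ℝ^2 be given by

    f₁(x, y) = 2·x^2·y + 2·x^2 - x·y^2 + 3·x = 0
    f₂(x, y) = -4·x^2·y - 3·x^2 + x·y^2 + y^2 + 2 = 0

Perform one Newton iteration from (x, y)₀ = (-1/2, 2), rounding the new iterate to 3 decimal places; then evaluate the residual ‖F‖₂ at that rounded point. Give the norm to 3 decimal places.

0.597

At (-1/2, 2): F = (2.000, 1.250).
Jacobian J = [[4·x·y + 4·x - y^2 + 3, 2·x^2 - 2·x·y], [-8·x·y - 6·x + y^2, -4·x^2 + 2·x·y + 2·y]].
At the point, J = [[-7.000, 2.500], [15.000, 1.000]] (det J = -44.500).
Solving J·Δ = −F gives Δ = (-0.025, -0.871).
Then the next iterate is (x, y)₁ = (-0.525, 1.129).
Re-evaluating at (-0.525, 1.129): F = (0.26780, 0.53386), so ‖F‖₂ = 0.597.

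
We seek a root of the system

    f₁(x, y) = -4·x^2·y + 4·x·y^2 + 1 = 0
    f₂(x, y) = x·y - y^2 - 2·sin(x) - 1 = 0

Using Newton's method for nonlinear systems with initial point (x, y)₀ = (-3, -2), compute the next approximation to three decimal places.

(-2.697, -3.276)

At (-3, -2): F = (25.000, 1.28224).
Jacobian J = [[-8·x·y + 4·y^2, -4·x^2 + 8·x·y], [y - 2·cos(x), x - 2·y]].
At the point, J = [[-32.000, 12.000], [-0.02002, 1.000]] (det J = -31.75982).
Solving J·Δ = −F gives Δ = (0.303, -1.276).
Then the next iterate is (x, y)₁ = (-2.697, -3.276).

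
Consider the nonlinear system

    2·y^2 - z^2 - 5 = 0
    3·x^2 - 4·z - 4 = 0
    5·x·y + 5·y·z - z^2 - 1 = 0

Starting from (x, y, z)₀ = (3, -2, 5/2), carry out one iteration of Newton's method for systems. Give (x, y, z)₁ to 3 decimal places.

(1.850, -1.204, 0.576)

At (3, -2, 5/2): F = (-3.250, 13.000, -62.250).
Jacobian J = [[0, 4·y, -2·z], [6·x, 0, -4], [5·y, 5·x + 5·z, 5·y - 2·z]].
At the point, J = [[0.000, -8.000, -5.000], [18.000, 0.000, -4.000], [-10.000, 27.500, -15.000]] (det J = -4955.000).
Solving J·Δ = −F gives Δ = (-1.150, 0.796, -1.924).
Then the next iterate is (x, y, z)₁ = (1.850, -1.204, 0.576).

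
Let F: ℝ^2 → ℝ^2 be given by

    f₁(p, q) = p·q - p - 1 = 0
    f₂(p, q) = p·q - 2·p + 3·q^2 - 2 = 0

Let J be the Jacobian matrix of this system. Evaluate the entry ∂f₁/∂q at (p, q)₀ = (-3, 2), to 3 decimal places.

∂f₁/∂q = p.
At (-3, 2) this is -3.000.

-3.000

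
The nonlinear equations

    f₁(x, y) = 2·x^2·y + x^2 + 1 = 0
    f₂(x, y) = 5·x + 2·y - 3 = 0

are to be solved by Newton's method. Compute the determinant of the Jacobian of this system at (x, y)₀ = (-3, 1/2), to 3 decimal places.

-114.000

J = [[4·x·y + 2·x, 2·x^2], [5, 2]].
At the point, J = [[-12.000, 18.000], [5.000, 2.000]].
det J = -114.000.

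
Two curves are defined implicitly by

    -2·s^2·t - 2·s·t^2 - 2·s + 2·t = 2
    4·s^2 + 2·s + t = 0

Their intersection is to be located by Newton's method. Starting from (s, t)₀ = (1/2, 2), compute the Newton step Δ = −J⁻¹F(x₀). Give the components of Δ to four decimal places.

(-6.0000, 32.0000)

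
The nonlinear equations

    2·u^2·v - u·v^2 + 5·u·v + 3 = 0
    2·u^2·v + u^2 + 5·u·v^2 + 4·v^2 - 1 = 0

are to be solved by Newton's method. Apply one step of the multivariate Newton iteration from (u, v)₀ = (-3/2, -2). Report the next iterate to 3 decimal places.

At (-3/2, -2): F = (15.000, -21.750).
Jacobian J = [[4·u·v - v^2 + 5·v, 2·u^2 - 2·u·v + 5·u], [4·u·v + 2·u + 5·v^2, 2·u^2 + 10·u·v + 8·v]].
At the point, J = [[-2.000, -9.000], [29.000, 18.500]] (det J = 224.000).
Solving J·Δ = −F gives Δ = (-0.365, 1.748).
Then the next iterate is (u, v)₁ = (-1.865, -0.252).

(-1.865, -0.252)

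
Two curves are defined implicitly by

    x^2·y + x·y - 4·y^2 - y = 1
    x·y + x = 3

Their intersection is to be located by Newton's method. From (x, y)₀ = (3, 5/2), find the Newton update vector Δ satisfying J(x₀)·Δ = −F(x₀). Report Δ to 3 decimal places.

(-0.857, -1.500)

At (3, 5/2): F = (1.500, 7.500).
Jacobian J = [[2·x·y + y, x^2 + x - 8·y - 1], [y + 1, x]].
At the point, J = [[17.500, -9.000], [3.500, 3.000]] (det J = 84.000).
Solving J·Δ = −F gives Δ = (-0.857, -1.500).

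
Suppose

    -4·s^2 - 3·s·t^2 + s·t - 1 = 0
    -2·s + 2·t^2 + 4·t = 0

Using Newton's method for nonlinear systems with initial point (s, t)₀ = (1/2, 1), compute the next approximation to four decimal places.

(0.2830, 0.3208)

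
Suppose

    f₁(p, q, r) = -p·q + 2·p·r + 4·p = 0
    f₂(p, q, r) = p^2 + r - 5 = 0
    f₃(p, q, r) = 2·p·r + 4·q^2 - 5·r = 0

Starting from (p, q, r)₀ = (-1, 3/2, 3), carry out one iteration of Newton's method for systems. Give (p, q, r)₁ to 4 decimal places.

(0.7258, 4.2339, 7.4516)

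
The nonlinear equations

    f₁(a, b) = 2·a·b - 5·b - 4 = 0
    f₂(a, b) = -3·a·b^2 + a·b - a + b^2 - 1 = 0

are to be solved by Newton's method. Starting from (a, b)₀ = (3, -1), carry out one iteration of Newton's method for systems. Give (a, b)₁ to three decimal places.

(0.576, -0.848)

At (3, -1): F = (-5.000, -15.000).
Jacobian J = [[2·b, 2·a - 5], [-3·b^2 + b - 1, -6·a·b + a + 2·b]].
At the point, J = [[-2.000, 1.000], [-5.000, 19.000]] (det J = -33.000).
Solving J·Δ = −F gives Δ = (-2.424, 0.152).
Then the next iterate is (a, b)₁ = (0.576, -0.848).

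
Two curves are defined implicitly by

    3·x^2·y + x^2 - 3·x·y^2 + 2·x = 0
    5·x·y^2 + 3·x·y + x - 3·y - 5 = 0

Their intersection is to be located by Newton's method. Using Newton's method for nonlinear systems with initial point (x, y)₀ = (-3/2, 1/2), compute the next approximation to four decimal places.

(-3.0545, -0.6970)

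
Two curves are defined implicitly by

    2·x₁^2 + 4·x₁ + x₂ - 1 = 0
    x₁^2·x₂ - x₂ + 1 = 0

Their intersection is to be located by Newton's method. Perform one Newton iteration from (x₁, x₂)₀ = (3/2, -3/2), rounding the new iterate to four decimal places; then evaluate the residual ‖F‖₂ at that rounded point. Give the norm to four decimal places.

At (3/2, -3/2): F = (8.0000, -0.8750).
Jacobian J = [[4·x₁ + 4, 1], [2·x₁·x₂, x₁^2 - 1]].
At the point, J = [[10.0000, 1.0000], [-4.5000, 1.2500]] (det J = 17.0000).
Solving J·Δ = −F gives Δ = (-0.6397, -1.6029).
Then the next iterate is (x₁, x₂)₁ = (0.8603, -3.1029).
Re-evaluating at (0.8603, -3.1029): F = (0.818532, 1.806394), so ‖F‖₂ = 1.9832.

1.9832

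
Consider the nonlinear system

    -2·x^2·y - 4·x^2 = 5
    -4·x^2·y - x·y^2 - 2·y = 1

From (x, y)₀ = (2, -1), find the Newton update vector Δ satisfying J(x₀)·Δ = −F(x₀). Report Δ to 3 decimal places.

(-1.302, -0.323)

At (2, -1): F = (-13.000, 15.000).
Jacobian J = [[-4·x·y - 8·x, -2·x^2], [-8·x·y - y^2, -4·x^2 - 2·x·y - 2]].
At the point, J = [[-8.000, -8.000], [15.000, -14.000]] (det J = 232.000).
Solving J·Δ = −F gives Δ = (-1.302, -0.323).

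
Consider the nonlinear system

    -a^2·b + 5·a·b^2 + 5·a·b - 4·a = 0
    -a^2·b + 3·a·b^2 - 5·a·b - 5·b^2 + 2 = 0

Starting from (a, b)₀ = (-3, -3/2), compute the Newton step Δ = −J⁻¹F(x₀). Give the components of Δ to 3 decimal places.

(2.693, 0.508)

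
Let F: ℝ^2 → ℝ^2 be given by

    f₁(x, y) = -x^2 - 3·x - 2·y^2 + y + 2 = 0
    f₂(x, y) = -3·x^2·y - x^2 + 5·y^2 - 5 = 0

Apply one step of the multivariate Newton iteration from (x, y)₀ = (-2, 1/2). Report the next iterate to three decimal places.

(11.917, 18.417)

At (-2, 1/2): F = (4.000, -13.750).
Jacobian J = [[-2·x - 3, -4·y + 1], [-6·x·y - 2·x, -3·x^2 + 10·y]].
At the point, J = [[1.000, -1.000], [10.000, -7.000]] (det J = 3.000).
Solving J·Δ = −F gives Δ = (13.917, 17.917).
Then the next iterate is (x, y)₁ = (11.917, 18.417).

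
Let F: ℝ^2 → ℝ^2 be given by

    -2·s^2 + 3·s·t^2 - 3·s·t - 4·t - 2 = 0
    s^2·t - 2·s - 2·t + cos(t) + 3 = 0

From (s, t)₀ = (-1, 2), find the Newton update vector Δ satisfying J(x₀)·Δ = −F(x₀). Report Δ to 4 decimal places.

At (-1, 2): F = (-18.0000, 2.583853).
Jacobian J = [[-4·s + 3·t^2 - 3·t, 6·s·t - 3·s - 4], [2·s·t - 2, s^2 - sin(t) - 2]].
At the point, J = [[10.0000, -13.0000], [-6.0000, -1.909297]] (det J = -97.092974).
Solving J·Δ = −F gives Δ = (0.6999, -0.8462).

(0.6999, -0.8462)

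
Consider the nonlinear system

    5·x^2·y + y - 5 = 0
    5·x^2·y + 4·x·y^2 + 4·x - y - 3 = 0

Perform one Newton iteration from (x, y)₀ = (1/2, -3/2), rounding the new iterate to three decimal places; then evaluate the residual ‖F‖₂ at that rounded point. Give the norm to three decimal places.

32.400

At (1/2, -3/2): F = (-8.375, 3.125).
Jacobian J = [[10·x·y, 5·x^2 + 1], [10·x·y + 4·y^2 + 4, 5·x^2 + 8·x·y - 1]].
At the point, J = [[-7.500, 2.250], [5.500, -5.750]] (det J = 30.750).
Solving J·Δ = −F gives Δ = (-1.337, -0.736).
Then the next iterate is (x, y)₁ = (-0.837, -2.236).
Re-evaluating at (-0.837, -2.236): F = (-15.06836, -28.68334), so ‖F‖₂ = 32.400.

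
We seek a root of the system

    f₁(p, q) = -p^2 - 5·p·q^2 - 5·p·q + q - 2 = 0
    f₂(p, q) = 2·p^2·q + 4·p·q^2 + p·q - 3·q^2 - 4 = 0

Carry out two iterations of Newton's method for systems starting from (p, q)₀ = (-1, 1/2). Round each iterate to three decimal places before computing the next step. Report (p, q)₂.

(-1.915, -0.008)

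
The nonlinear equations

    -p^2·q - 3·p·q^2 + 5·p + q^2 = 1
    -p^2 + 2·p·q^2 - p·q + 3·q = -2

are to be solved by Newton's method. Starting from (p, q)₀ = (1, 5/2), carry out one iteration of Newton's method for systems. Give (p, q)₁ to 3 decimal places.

(1.522, 0.610)

At (1, 5/2): F = (-11.000, 18.500).
Jacobian J = [[-2·p·q - 3·q^2 + 5, -p^2 - 6·p·q + 2·q], [-2·p + 2·q^2 - q, 4·p·q - p + 3]].
At the point, J = [[-18.750, -11.000], [8.000, 12.000]] (det J = -137.000).
Solving J·Δ = −F gives Δ = (0.522, -1.890).
Then the next iterate is (p, q)₁ = (1.522, 0.610).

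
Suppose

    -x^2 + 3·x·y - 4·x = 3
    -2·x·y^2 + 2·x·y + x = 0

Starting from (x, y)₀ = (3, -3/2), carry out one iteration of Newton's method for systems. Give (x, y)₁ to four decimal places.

(0.4974, -1.3653)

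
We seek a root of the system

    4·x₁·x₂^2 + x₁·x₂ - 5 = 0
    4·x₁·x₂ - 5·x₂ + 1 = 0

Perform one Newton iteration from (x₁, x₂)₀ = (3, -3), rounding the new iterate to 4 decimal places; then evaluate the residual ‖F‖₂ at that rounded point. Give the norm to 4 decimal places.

26.4800

At (3, -3): F = (94.0000, -20.0000).
Jacobian J = [[4·x₂^2 + x₂, 8·x₁·x₂ + x₁], [4·x₂, 4·x₁ - 5]].
At the point, J = [[33.0000, -69.0000], [-12.0000, 7.0000]] (det J = -597.0000).
Solving J·Δ = −F gives Δ = (-1.2094, 0.7839).
Then the next iterate is (x₁, x₂)₁ = (1.7906, -2.2161).
Re-evaluating at (1.7906, -2.2161): F = (26.207108, -3.792095), so ‖F‖₂ = 26.4800.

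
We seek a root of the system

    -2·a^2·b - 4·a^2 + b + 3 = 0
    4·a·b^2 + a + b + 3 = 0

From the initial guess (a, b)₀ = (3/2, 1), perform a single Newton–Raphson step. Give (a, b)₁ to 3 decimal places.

(1.115, 0.263)

At (3/2, 1): F = (-9.500, 11.500).
Jacobian J = [[-4·a·b - 8·a, -2·a^2 + 1], [4·b^2 + 1, 8·a·b + 1]].
At the point, J = [[-18.000, -3.500], [5.000, 13.000]] (det J = -216.500).
Solving J·Δ = −F gives Δ = (-0.385, -0.737).
Then the next iterate is (a, b)₁ = (1.115, 0.263).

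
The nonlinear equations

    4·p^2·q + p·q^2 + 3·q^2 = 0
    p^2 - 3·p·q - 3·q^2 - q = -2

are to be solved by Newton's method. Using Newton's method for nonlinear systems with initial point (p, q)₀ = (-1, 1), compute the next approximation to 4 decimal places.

(-0.4118, 0.7647)

At (-1, 1): F = (6.0000, 2.0000).
Jacobian J = [[8·p·q + q^2, 4·p^2 + 2·p·q + 6·q], [2·p - 3·q, -3·p - 6·q - 1]].
At the point, J = [[-7.0000, 8.0000], [-5.0000, -4.0000]] (det J = 68.0000).
Solving J·Δ = −F gives Δ = (0.5882, -0.2353).
Then the next iterate is (p, q)₁ = (-0.4118, 0.7647).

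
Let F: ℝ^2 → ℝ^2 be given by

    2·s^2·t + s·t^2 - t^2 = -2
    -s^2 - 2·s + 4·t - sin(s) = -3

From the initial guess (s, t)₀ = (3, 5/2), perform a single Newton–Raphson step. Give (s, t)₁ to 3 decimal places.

At (3, 5/2): F = (59.500, -2.14112).
Jacobian J = [[4·s·t + t^2, 2·s^2 + 2·s·t - 2·t], [-2·s - cos(s) - 2, 4]].
At the point, J = [[36.250, 28.000], [-7.01001, 4.000]] (det J = 341.28021).
Solving J·Δ = −F gives Δ = (-0.873, -0.995).
Then the next iterate is (s, t)₁ = (2.127, 1.505).

(2.127, 1.505)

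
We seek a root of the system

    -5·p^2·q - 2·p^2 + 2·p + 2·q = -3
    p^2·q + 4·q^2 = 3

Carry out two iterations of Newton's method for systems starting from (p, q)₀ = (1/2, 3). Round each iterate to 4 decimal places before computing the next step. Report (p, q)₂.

(0.9607, 0.9440)

At (1/2, 3): F = (5.7500, 33.7500).
Jacobian J = [[-10·p·q - 4·p + 2, -5·p^2 + 2], [2·p·q, p^2 + 8·q]].
At the point, J = [[-15.0000, 0.7500], [3.0000, 24.2500]] (det J = -366.0000).
Solving J·Δ = −F gives Δ = (0.3118, -1.4303).
Then the next iterate is (p, q)₁ = (0.8118, 1.5697).
Round to (0.8118, 1.5697) and repeat: F = (1.272649, 7.890295), J = [[-13.990025, -1.295096], [2.548565, 13.216619]].
Δ = (0.1489, -0.6257), so (p, q)₂ = (0.9607, 0.9440).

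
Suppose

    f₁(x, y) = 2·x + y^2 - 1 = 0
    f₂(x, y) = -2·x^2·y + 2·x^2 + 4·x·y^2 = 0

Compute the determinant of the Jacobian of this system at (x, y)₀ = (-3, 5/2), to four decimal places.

-371.0000

J = [[2, 2·y], [-4·x·y + 4·x + 4·y^2, -2·x^2 + 8·x·y]].
At the point, J = [[2.0000, 5.0000], [43.0000, -78.0000]].
det J = -371.0000.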